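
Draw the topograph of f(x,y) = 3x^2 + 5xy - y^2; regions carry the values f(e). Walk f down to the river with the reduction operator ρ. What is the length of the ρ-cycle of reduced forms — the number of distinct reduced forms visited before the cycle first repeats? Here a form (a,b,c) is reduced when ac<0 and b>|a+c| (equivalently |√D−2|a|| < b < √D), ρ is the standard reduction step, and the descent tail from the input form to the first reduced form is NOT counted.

D = 37, ⌊√D⌋ = 6
river: ρ → (-1,5,3)
river: ρ → (3,1,-3)
river: ρ → (-3,5,1)
river: ρ → (1,5,-3)
river: ρ → (-3,1,3)
river: ρ → (3,5,-1)
ρ-cycle length = 6 (tail of 0 descent steps not counted)

6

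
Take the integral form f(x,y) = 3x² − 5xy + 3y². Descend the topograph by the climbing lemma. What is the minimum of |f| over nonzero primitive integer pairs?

translate: b→1 (≡-5 mod 6), so (3,-5,3)→(3,1,1)
flip: (3,1,1)→(1,-1,3)
translate: b→1 (≡-1 mod 2), so (1,-1,3)→(1,1,3)
reduced (well bottom): (1,1,3) with a≤c, −a<b≤a
well minimum = a = 1

1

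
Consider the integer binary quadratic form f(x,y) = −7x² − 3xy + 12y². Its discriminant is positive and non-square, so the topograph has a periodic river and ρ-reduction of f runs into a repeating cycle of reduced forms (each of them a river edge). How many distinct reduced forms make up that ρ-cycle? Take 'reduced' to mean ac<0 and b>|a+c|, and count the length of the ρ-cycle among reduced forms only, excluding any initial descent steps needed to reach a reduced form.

D = 345, ⌊√D⌋ = 18
descent: ρ → (12,3,-7)
descent: ρ → (-7,11,8)  [lands on river]
river: ρ → (8,5,-10)
river: ρ → (-10,15,3)
river: ρ → (3,15,-10)
river: ρ → (-10,5,8)
river: ρ → (8,11,-7)
river: ρ → (-7,17,2)
river: ρ → (2,15,-15)
river: ρ → (-15,15,2)
river: ρ → (2,17,-7)
ρ-cycle length = 10 (tail of 2 descent steps not counted)

10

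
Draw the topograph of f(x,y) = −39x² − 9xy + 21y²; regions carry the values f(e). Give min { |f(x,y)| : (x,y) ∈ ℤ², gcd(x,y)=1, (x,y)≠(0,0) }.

descent: ρ → (21,51,-9)  [lands on river]
river: ρ → (-9,57,3)
river: ρ → (3,57,-9)
river: ρ → (-9,51,21)
river: ρ → (21,33,-27)
river: ρ → (-27,21,27)
river: ρ → (27,33,-21)
river: ρ → (-21,51,9)
river: ρ → (9,57,-3)
river: ρ → (-3,57,9)
river: ρ → (9,51,-21)
river: ρ → (-21,33,27)
river: ρ → (27,21,-27)
river: ρ → (-27,33,21)
closes: descent 1, river 14
min |a| on river = 3

3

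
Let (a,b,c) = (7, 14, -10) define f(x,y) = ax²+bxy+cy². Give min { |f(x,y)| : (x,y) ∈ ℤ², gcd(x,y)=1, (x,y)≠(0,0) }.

river: ρ → (-10,6,11)
river: ρ → (11,16,-5)
river: ρ → (-5,14,14)
river: ρ → (14,14,-5)
river: ρ → (-5,16,11)
river: ρ → (11,6,-10)
river: ρ → (-10,14,7)
river: ρ → (7,14,-10)
closes: descent 0, river 8
min |a| on river = 5

5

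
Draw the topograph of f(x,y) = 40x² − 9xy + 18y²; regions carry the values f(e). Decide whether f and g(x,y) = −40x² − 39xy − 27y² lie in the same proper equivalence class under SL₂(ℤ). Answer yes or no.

D₁ = -2799, D₂ = -2799
f: flip: (40,-9,18)→(18,9,40)
f: reduced (well bottom): (18,9,40) with a≤c, −a<b≤a
g is negative-definite; reduce −g:
−g: flip: (40,39,27)→(27,-39,40)
−g: translate: b→15 (≡-39 mod 54), so (27,-39,40)→(27,15,28)
−g: reduced (well bottom): (27,15,28) with a≤c, −a<b≤a
flip sign back: reduced form of g is (-27,-15,-28)
reduced forms (18, 9, 40) vs (-27, -15, -28) ⇒ inequivalent

no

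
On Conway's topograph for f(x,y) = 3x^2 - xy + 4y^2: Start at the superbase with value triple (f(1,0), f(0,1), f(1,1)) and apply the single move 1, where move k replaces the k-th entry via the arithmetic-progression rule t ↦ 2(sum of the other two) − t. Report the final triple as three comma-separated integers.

start (3,4,6) = (f(1,0),f(0,1),f(1,1))
replace slot 1: 2·(4+6) − 3 = 17 → (17,4,6)

17,4,6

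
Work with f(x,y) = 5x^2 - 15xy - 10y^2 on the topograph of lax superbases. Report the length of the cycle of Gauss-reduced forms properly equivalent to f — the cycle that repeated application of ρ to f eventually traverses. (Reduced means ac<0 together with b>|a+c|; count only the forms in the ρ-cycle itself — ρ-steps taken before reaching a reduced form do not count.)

D = 425, ⌊√D⌋ = 20
descent: ρ → (-10,15,5)  [lands on river]
river: ρ → (5,15,-10)
river: ρ → (-10,5,10)
river: ρ → (10,15,-5)
river: ρ → (-5,15,10)
river: ρ → (10,5,-10)
ρ-cycle length = 6 (tail of 1 descent step not counted)

6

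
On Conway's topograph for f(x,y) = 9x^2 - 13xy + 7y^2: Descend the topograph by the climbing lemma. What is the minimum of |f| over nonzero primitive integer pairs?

translate: b→5 (≡-13 mod 18), so (9,-13,7)→(9,5,3)
flip: (9,5,3)→(3,-5,9)
translate: b→1 (≡-5 mod 6), so (3,-5,9)→(3,1,7)
reduced (well bottom): (3,1,7) with a≤c, −a<b≤a
well minimum = a = 3

3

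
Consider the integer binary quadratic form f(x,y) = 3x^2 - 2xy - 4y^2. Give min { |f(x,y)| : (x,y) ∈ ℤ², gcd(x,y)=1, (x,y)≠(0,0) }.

descent: ρ → (-4,2,3)  [lands on river]
river: ρ → (3,4,-3)
river: ρ → (-3,2,4)
river: ρ → (4,6,-1)
river: ρ → (-1,6,4)
river: ρ → (4,2,-3)
river: ρ → (-3,4,3)
river: ρ → (3,2,-4)
river: ρ → (-4,6,1)
river: ρ → (1,6,-4)
closes: descent 1, river 10
min |a| on river = 1

1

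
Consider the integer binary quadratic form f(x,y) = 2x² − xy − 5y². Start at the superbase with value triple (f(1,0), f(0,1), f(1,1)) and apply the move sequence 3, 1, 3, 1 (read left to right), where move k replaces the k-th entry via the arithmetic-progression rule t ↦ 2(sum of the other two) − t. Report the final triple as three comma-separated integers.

start (2,-5,-4) = (f(1,0),f(0,1),f(1,1))
replace slot 3: 2·(2+(-5)) − (-4) = -2 → (2,-5,-2)
replace slot 1: 2·((-5)+(-2)) − 2 = -16 → (-16,-5,-2)
replace slot 3: 2·((-16)+(-5)) − (-2) = -40 → (-16,-5,-40)
replace slot 1: 2·((-5)+(-40)) − (-16) = -74 → (-74,-5,-40)

-74,-5,-40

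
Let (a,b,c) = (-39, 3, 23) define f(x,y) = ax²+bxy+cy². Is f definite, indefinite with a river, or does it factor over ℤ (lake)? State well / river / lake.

D = b²−4ac = 3² − 4·(-39)·23 = 3597
D > 0 non-square ⇒ indefinite ⇒ periodic river

river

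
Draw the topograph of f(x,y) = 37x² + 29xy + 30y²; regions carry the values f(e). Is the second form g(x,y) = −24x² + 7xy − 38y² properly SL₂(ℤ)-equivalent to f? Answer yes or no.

D₁ = -3599, D₂ = -3599
f: flip: (37,29,30)→(30,-29,37)
f: reduced (well bottom): (30,-29,37) with a≤c, −a<b≤a
g is negative-definite; reduce −g:
−g: reduced (well bottom): (24,-7,38) with a≤c, −a<b≤a
flip sign back: reduced form of g is (-24,7,-38)
reduced forms (30, -29, 37) vs (-24, 7, -38) ⇒ inequivalent

no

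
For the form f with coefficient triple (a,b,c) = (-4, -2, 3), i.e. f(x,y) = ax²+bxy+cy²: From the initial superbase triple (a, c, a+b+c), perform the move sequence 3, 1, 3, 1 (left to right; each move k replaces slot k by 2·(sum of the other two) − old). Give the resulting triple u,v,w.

start (-4,3,-3) = (f(1,0),f(0,1),f(1,1))
replace slot 3: 2·((-4)+3) − (-3) = 1 → (-4,3,1)
replace slot 1: 2·(3+1) − (-4) = 12 → (12,3,1)
replace slot 3: 2·(12+3) − 1 = 29 → (12,3,29)
replace slot 1: 2·(3+29) − 12 = 52 → (52,3,29)

52,3,29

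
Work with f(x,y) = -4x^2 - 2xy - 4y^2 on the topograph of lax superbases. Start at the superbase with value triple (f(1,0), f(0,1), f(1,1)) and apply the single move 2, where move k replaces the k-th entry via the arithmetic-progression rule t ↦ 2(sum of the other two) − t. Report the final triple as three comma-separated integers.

start (-4,-4,-10) = (f(1,0),f(0,1),f(1,1))
replace slot 2: 2·((-4)+(-10)) − (-4) = -24 → (-4,-24,-10)

-4,-24,-10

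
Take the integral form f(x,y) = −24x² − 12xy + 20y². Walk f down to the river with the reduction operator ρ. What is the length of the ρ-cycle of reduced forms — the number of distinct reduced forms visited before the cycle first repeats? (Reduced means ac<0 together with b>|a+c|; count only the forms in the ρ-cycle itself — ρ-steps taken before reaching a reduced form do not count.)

D = 2064, ⌊√D⌋ = 45
descent: ρ → (20,12,-24)  [lands on river]
river: ρ → (-24,36,8)
river: ρ → (8,44,-4)
river: ρ → (-4,44,8)
river: ρ → (8,36,-24)
river: ρ → (-24,12,20)
river: ρ → (20,28,-16)
river: ρ → (-16,36,12)
river: ρ → (12,36,-16)
river: ρ → (-16,28,20)
ρ-cycle length = 10 (tail of 1 descent step not counted)

10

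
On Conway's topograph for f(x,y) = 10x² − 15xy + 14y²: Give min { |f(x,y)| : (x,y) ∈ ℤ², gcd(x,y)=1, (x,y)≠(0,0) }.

translate: b→5 (≡-15 mod 20), so (10,-15,14)→(10,5,9)
flip: (10,5,9)→(9,-5,10)
reduced (well bottom): (9,-5,10) with a≤c, −a<b≤a
well minimum = a = 9

9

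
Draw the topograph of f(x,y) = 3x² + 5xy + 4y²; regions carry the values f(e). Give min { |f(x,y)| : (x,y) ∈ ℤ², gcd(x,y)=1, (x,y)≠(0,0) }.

translate: b→-1 (≡5 mod 6), so (3,5,4)→(3,-1,2)
flip: (3,-1,2)→(2,1,3)
reduced (well bottom): (2,1,3) with a≤c, −a<b≤a
well minimum = a = 2

2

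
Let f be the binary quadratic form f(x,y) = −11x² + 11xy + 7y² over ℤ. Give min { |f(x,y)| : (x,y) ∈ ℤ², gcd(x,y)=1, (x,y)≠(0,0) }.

river: ρ → (7,17,-5)
river: ρ → (-5,13,13)
river: ρ → (13,13,-5)
river: ρ → (-5,17,7)
river: ρ → (7,11,-11)
river: ρ → (-11,11,7)
closes: descent 0, river 6
min |a| on river = 5

5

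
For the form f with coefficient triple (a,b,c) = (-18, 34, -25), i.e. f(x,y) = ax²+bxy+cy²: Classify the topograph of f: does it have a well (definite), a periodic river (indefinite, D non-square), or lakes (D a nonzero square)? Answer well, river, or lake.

D = b²−4ac = 34² − 4·(-18)·(-25) = -644
D < 0 ⇒ definite ⇒ every region one sign ⇒ single well

well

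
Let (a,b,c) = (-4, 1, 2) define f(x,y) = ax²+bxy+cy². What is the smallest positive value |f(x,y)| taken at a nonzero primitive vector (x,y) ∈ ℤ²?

descent: ρ → (2,3,-3)  [lands on river]
river: ρ → (-3,3,2)
river: ρ → (2,5,-1)
river: ρ → (-1,5,2)
closes: descent 1, river 4
min |a| on river = 1

1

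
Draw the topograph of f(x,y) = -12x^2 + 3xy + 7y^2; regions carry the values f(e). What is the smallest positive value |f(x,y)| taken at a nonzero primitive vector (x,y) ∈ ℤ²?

descent: ρ → (7,11,-8)  [lands on river]
river: ρ → (-8,5,10)
river: ρ → (10,15,-3)
river: ρ → (-3,15,10)
river: ρ → (10,5,-8)
river: ρ → (-8,11,7)
river: ρ → (7,17,-2)
river: ρ → (-2,15,15)
river: ρ → (15,15,-2)
river: ρ → (-2,17,7)
closes: descent 1, river 10
min |a| on river = 2

2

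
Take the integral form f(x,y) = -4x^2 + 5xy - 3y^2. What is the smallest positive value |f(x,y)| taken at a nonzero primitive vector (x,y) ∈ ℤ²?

translate: b→3 (≡-5 mod 8), so (4,-5,3)→(4,3,2)
flip: (4,3,2)→(2,-3,4)
translate: b→1 (≡-3 mod 4), so (2,-3,4)→(2,1,3)
reduced (well bottom): (2,1,3) with a≤c, −a<b≤a
well minimum |f| = |-2| = 2 (negative-definite)

2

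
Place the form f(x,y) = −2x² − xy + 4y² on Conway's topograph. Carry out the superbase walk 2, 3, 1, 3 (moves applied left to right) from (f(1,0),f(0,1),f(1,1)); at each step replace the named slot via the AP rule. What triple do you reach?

start (-2,4,1) = (f(1,0),f(0,1),f(1,1))
replace slot 2: 2·((-2)+1) − 4 = -6 → (-2,-6,1)
replace slot 3: 2·((-2)+(-6)) − 1 = -17 → (-2,-6,-17)
replace slot 1: 2·((-6)+(-17)) − (-2) = -44 → (-44,-6,-17)
replace slot 3: 2·((-44)+(-6)) − (-17) = -83 → (-44,-6,-83)

-44,-6,-83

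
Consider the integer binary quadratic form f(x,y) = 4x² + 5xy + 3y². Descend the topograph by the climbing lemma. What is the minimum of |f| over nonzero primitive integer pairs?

translate: b→-3 (≡5 mod 8), so (4,5,3)→(4,-3,2)
flip: (4,-3,2)→(2,3,4)
translate: b→-1 (≡3 mod 4), so (2,3,4)→(2,-1,3)
reduced (well bottom): (2,-1,3) with a≤c, −a<b≤a
well minimum = a = 2

2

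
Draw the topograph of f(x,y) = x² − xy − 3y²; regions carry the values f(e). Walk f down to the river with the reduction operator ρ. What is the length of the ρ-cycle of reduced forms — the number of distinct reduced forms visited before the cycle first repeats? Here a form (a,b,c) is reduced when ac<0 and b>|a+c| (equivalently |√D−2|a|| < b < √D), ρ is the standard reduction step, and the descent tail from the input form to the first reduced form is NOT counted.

D = 13, ⌊√D⌋ = 3
descent: ρ → (-3,1,1)
descent: ρ → (1,3,-1)  [lands on river]
river: ρ → (-1,3,1)
ρ-cycle length = 2 (tail of 2 descent steps not counted)

2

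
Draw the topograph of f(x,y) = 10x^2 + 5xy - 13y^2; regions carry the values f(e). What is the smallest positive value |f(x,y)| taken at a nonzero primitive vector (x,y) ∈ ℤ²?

river: ρ → (-13,21,2)
river: ρ → (2,23,-2)
river: ρ → (-2,21,13)
river: ρ → (13,5,-10)
river: ρ → (-10,15,8)
river: ρ → (8,17,-8)
river: ρ → (-8,15,10)
river: ρ → (10,5,-13)
closes: descent 0, river 8
min |a| on river = 2

2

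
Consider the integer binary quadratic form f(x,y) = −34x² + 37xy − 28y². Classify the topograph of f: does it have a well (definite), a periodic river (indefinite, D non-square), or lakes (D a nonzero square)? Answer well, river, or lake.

D = b²−4ac = 37² − 4·(-34)·(-28) = -2439
D < 0 ⇒ definite ⇒ every region one sign ⇒ single well

well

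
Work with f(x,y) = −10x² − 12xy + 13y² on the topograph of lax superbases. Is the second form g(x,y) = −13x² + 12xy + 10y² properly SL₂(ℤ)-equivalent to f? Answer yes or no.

D₁ = 664, D₂ = 664
river cycle of f (length 22): (13, 12, -10), (-10, 8, 15), (15, 22, -3), (-3, 20, 22), (22, 24, -1), (-1, 24, 22), (22, 20, -3), (-3, 22, 15), (15, 8, -10), (-10, 12, 13), … (12 more)
river cycle of g (length 22): (10, 8, -15), (-15, 22, 3), (3, 20, -22), (-22, 24, 1), (1, 24, -22), (-22, 20, 3), (3, 22, -15), (-15, 8, 10), (10, 12, -13), (-13, 14, 9), … (12 more)
cycles differ ⇒ inequivalent

no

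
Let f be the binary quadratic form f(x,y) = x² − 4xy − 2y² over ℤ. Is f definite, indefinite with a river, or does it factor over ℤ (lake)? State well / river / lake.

D = b²−4ac = (-4)² − 4·1·(-2) = 24
D > 0 non-square ⇒ indefinite ⇒ periodic river

river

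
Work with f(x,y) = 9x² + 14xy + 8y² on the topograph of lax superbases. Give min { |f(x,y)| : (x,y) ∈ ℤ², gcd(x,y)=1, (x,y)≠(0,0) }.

translate: b→-4 (≡14 mod 18), so (9,14,8)→(9,-4,3)
flip: (9,-4,3)→(3,4,9)
translate: b→-2 (≡4 mod 6), so (3,4,9)→(3,-2,8)
reduced (well bottom): (3,-2,8) with a≤c, −a<b≤a
well minimum = a = 3

3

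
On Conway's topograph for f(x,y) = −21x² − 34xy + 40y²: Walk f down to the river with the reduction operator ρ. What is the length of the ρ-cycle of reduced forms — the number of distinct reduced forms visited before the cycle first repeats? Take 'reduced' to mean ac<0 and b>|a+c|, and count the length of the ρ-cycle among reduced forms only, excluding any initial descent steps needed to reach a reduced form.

D = 4516, ⌊√D⌋ = 67
descent: ρ → (40,34,-21)  [lands on river]
river: ρ → (-21,50,24)
river: ρ → (24,46,-25)
river: ρ → (-25,54,16)
river: ρ → (16,42,-43)
river: ρ → (-43,44,15)
river: ρ → (15,46,-40)
river: ρ → (-40,34,21)
river: ρ → (21,50,-24)
river: ρ → (-24,46,25)
river: ρ → (25,54,-16)
river: ρ → (-16,42,43)
river: ρ → (43,44,-15)
river: ρ → (-15,46,40)
ρ-cycle length = 14 (tail of 1 descent step not counted)

14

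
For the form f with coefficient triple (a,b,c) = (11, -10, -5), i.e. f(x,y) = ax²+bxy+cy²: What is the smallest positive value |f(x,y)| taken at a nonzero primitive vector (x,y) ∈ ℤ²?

descent: ρ → (-5,10,11)  [lands on river]
river: ρ → (11,12,-4)
river: ρ → (-4,12,11)
river: ρ → (11,10,-5)
closes: descent 1, river 4
min |a| on river = 4

4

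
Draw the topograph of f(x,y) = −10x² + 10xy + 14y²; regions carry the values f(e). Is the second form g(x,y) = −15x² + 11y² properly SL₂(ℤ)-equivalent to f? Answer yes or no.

D₁ = 660, D₂ = 660
river cycle of f (length 4): (14, 18, -6), (-6, 18, 14), (14, 10, -10), (-10, 10, 14)
river cycle of g (length 6): (11, 22, -4), (-4, 18, 21), (21, 24, -1), (-1, 24, 21), (21, 18, -4), (-4, 22, 11)
cycles differ ⇒ inequivalent

no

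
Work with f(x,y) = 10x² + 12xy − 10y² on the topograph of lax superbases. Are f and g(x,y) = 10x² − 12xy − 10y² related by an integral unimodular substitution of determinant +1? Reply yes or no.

D₁ = 544, D₂ = 544
river cycle of f (length 6): (-10, 8, 12), (12, 16, -6), (-6, 20, 6), (6, 16, -12), (-12, 8, 10), (10, 12, -10)
river cycle of g (length 6): (-10, 12, 10), (10, 8, -12), (-12, 16, 6), (6, 20, -6), (-6, 16, 12), (12, 8, -10)
cycles differ ⇒ inequivalent

no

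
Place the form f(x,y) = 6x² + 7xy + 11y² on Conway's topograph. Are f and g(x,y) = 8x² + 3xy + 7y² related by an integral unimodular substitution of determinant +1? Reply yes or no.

D₁ = -215, D₂ = -215
f: translate: b→-5 (≡7 mod 12), so (6,7,11)→(6,-5,10)
f: reduced (well bottom): (6,-5,10) with a≤c, −a<b≤a
g: flip: (8,3,7)→(7,-3,8)
g: reduced (well bottom): (7,-3,8) with a≤c, −a<b≤a
reduced forms (6, -5, 10) vs (7, -3, 8) ⇒ inequivalent

no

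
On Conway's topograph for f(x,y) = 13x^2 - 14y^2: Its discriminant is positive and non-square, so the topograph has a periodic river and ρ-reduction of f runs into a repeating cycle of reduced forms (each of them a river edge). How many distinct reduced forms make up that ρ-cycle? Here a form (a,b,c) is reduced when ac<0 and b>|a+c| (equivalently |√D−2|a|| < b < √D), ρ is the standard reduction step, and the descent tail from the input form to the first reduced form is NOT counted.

D = 728, ⌊√D⌋ = 26
descent: ρ → (-14,0,13)
descent: ρ → (13,26,-1)  [lands on river]
river: ρ → (-1,26,13)
ρ-cycle length = 2 (tail of 2 descent steps not counted)

2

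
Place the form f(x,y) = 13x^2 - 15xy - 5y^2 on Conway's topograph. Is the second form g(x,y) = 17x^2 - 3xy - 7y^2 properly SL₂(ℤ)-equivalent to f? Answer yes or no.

D₁ = 485, D₂ = 485
river cycle of f (length 10): (-5, 15, 13), (13, 11, -7), (-7, 17, 7), (7, 11, -13), (-13, 15, 5), (5, 15, -13), (-13, 11, 7), (7, 17, -7), (-7, 11, 13), (13, 15, -5)
river cycle of g (length 10): (-7, 17, 7), (7, 11, -13), (-13, 15, 5), (5, 15, -13), (-13, 11, 7), (7, 17, -7), (-7, 11, 13), (13, 15, -5), (-5, 15, 13), (13, 11, -7)
cycles coincide ⇒ equivalent

yes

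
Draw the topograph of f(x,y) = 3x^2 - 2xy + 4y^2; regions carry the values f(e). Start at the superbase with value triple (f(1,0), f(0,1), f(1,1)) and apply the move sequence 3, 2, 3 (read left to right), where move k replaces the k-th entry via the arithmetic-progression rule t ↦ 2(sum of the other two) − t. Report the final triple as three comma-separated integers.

start (3,4,5) = (f(1,0),f(0,1),f(1,1))
replace slot 3: 2·(3+4) − 5 = 9 → (3,4,9)
replace slot 2: 2·(3+9) − 4 = 20 → (3,20,9)
replace slot 3: 2·(3+20) − 9 = 37 → (3,20,37)

3,20,37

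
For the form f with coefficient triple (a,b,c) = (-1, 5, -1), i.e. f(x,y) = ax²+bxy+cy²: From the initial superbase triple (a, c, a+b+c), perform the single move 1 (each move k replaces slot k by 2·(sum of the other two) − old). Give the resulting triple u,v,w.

start (-1,-1,3) = (f(1,0),f(0,1),f(1,1))
replace slot 1: 2·((-1)+3) − (-1) = 5 → (5,-1,3)

5,-1,3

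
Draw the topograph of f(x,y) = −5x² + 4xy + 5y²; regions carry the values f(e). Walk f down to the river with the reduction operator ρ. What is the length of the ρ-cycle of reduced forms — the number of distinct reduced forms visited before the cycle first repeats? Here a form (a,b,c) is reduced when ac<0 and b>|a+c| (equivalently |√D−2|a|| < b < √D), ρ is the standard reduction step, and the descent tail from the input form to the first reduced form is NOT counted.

D = 116, ⌊√D⌋ = 10
river: ρ → (5,6,-4)
river: ρ → (-4,10,1)
river: ρ → (1,10,-4)
river: ρ → (-4,6,5)
river: ρ → (5,4,-5)
river: ρ → (-5,6,4)
river: ρ → (4,10,-1)
river: ρ → (-1,10,4)
river: ρ → (4,6,-5)
river: ρ → (-5,4,5)
ρ-cycle length = 10 (tail of 0 descent steps not counted)

10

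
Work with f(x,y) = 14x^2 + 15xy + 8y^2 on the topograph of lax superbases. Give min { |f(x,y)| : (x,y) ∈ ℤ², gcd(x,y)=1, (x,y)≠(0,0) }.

translate: b→-13 (≡15 mod 28), so (14,15,8)→(14,-13,7)
flip: (14,-13,7)→(7,13,14)
translate: b→-1 (≡13 mod 14), so (7,13,14)→(7,-1,8)
reduced (well bottom): (7,-1,8) with a≤c, −a<b≤a
well minimum = a = 7

7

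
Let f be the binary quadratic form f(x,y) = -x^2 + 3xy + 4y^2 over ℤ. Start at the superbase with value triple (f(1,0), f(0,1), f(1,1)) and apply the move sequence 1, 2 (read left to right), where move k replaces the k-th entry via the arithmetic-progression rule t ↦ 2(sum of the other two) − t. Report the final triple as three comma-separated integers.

start (-1,4,6) = (f(1,0),f(0,1),f(1,1))
replace slot 1: 2·(4+6) − (-1) = 21 → (21,4,6)
replace slot 2: 2·(21+6) − 4 = 50 → (21,50,6)

21,50,6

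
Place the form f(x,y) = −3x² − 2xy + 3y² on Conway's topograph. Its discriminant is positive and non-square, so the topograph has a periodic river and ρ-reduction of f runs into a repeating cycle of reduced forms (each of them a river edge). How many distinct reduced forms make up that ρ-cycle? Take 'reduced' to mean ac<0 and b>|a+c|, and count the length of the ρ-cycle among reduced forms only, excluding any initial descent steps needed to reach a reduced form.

D = 40, ⌊√D⌋ = 6
descent: ρ → (3,2,-3)  [lands on river]
river: ρ → (-3,4,2)
river: ρ → (2,4,-3)
river: ρ → (-3,2,3)
river: ρ → (3,4,-2)
river: ρ → (-2,4,3)
ρ-cycle length = 6 (tail of 1 descent step not counted)

6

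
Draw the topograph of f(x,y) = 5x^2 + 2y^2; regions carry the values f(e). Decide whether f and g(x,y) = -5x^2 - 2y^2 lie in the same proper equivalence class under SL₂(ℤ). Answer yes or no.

D₁ = -40, D₂ = -40
f: flip: (5,0,2)→(2,0,5)
f: reduced (well bottom): (2,0,5) with a≤c, −a<b≤a
g is negative-definite; reduce −g:
−g: flip: (5,0,2)→(2,0,5)
−g: reduced (well bottom): (2,0,5) with a≤c, −a<b≤a
flip sign back: reduced form of g is (-2,0,-5)
reduced forms (2, 0, 5) vs (-2, 0, -5) ⇒ inequivalent

no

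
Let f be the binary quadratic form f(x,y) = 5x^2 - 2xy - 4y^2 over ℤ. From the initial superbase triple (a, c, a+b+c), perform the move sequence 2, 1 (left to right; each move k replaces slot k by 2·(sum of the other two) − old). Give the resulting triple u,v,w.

start (5,-4,-1) = (f(1,0),f(0,1),f(1,1))
replace slot 2: 2·(5+(-1)) − (-4) = 12 → (5,12,-1)
replace slot 1: 2·(12+(-1)) − 5 = 17 → (17,12,-1)

17,12,-1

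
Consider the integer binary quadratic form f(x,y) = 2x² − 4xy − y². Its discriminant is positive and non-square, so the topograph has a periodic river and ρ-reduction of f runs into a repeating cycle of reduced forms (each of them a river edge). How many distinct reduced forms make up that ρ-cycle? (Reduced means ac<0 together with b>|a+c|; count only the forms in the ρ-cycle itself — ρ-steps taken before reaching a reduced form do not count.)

D = 24, ⌊√D⌋ = 4
descent: ρ → (-1,4,2)  [lands on river]
river: ρ → (2,4,-1)
ρ-cycle length = 2 (tail of 1 descent step not counted)

2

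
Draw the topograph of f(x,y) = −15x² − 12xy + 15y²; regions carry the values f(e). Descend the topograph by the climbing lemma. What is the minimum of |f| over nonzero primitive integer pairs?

descent: ρ → (15,12,-15)  [lands on river]
river: ρ → (-15,18,12)
river: ρ → (12,30,-3)
river: ρ → (-3,30,12)
river: ρ → (12,18,-15)
river: ρ → (-15,12,15)
river: ρ → (15,18,-12)
river: ρ → (-12,30,3)
river: ρ → (3,30,-12)
river: ρ → (-12,18,15)
closes: descent 1, river 10
min |a| on river = 3

3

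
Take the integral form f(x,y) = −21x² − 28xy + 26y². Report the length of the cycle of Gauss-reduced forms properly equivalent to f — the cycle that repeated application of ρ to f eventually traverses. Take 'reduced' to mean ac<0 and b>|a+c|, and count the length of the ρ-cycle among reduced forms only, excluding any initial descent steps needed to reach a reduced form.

D = 2968, ⌊√D⌋ = 54
descent: ρ → (26,28,-21)  [lands on river]
river: ρ → (-21,14,33)
river: ρ → (33,52,-2)
river: ρ → (-2,52,33)
river: ρ → (33,14,-21)
river: ρ → (-21,28,26)
river: ρ → (26,24,-23)
river: ρ → (-23,22,27)
river: ρ → (27,32,-18)
river: ρ → (-18,40,19)
river: ρ → (19,36,-22)
river: ρ → (-22,52,3)
river: ρ → (3,50,-39)
river: ρ → (-39,28,14)
river: ρ → (14,28,-39)
river: ρ → (-39,50,3)
river: ρ → (3,52,-22)
river: ρ → (-22,36,19)
river: ρ → (19,40,-18)
river: ρ → (-18,32,27)
river: ρ → (27,22,-23)
river: ρ → (-23,24,26)
ρ-cycle length = 22 (tail of 1 descent step not counted)

22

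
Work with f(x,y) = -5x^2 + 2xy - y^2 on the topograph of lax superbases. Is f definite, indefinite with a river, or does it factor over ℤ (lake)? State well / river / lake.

D = b²−4ac = 2² − 4·(-5)·(-1) = -16
D < 0 ⇒ definite ⇒ every region one sign ⇒ single well

well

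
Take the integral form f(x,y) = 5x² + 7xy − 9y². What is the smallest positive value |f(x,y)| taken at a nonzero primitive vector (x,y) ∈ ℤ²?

river: ρ → (-9,11,3)
river: ρ → (3,13,-5)
river: ρ → (-5,7,9)
river: ρ → (9,11,-3)
river: ρ → (-3,13,5)
river: ρ → (5,7,-9)
closes: descent 0, river 6
min |a| on river = 3

3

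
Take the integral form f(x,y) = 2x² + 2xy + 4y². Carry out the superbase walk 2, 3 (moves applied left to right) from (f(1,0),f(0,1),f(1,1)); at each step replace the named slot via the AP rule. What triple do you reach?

start (2,4,8) = (f(1,0),f(0,1),f(1,1))
replace slot 2: 2·(2+8) − 4 = 16 → (2,16,8)
replace slot 3: 2·(2+16) − 8 = 28 → (2,16,28)

2,16,28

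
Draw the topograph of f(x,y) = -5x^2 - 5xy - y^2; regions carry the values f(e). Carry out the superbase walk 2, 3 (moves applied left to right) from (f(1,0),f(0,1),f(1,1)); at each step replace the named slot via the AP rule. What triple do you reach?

start (-5,-1,-11) = (f(1,0),f(0,1),f(1,1))
replace slot 2: 2·((-5)+(-11)) − (-1) = -31 → (-5,-31,-11)
replace slot 3: 2·((-5)+(-31)) − (-11) = -61 → (-5,-31,-61)

-5,-31,-61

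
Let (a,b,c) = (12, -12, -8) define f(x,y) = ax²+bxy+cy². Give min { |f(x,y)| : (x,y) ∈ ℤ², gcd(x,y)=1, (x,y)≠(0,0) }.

descent: ρ → (-8,12,12)  [lands on river]
river: ρ → (12,12,-8)
river: ρ → (-8,20,4)
river: ρ → (4,20,-8)
closes: descent 1, river 4
min |a| on river = 4

4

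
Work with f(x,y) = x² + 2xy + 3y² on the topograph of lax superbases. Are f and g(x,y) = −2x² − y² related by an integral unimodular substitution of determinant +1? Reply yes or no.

D₁ = -8, D₂ = -8
f: translate: b→0 (≡2 mod 2), so (1,2,3)→(1,0,2)
f: reduced (well bottom): (1,0,2) with a≤c, −a<b≤a
g is negative-definite; reduce −g:
−g: flip: (2,0,1)→(1,0,2)
−g: reduced (well bottom): (1,0,2) with a≤c, −a<b≤a
flip sign back: reduced form of g is (-1,0,-2)
reduced forms (1, 0, 2) vs (-1, 0, -2) ⇒ inequivalent

no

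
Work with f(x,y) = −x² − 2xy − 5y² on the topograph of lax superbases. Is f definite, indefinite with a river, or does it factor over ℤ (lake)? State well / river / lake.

D = b²−4ac = (-2)² − 4·(-1)·(-5) = -16
D < 0 ⇒ definite ⇒ every region one sign ⇒ single well

well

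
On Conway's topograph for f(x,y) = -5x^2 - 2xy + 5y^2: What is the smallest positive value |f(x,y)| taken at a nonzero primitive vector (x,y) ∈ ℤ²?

descent: ρ → (5,2,-5)  [lands on river]
river: ρ → (-5,8,2)
river: ρ → (2,8,-5)
river: ρ → (-5,2,5)
river: ρ → (5,8,-2)
river: ρ → (-2,8,5)
closes: descent 1, river 6
min |a| on river = 2

2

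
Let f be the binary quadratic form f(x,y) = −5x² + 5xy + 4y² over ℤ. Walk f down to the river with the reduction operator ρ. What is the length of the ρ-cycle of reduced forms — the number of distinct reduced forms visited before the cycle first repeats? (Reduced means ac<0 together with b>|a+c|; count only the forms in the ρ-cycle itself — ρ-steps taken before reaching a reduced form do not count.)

D = 105, ⌊√D⌋ = 10
river: ρ → (4,3,-6)
river: ρ → (-6,9,1)
river: ρ → (1,9,-6)
river: ρ → (-6,3,4)
river: ρ → (4,5,-5)
river: ρ → (-5,5,4)
ρ-cycle length = 6 (tail of 0 descent steps not counted)

6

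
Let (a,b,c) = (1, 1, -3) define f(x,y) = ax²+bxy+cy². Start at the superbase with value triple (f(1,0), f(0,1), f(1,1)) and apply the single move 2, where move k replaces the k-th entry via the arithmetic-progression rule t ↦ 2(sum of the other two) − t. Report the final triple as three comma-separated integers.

start (1,-3,-1) = (f(1,0),f(0,1),f(1,1))
replace slot 2: 2·(1+(-1)) − (-3) = 3 → (1,3,-1)

1,3,-1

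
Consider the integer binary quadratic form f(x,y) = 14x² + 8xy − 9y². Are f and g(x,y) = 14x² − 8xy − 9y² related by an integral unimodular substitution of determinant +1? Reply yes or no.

D₁ = 568, D₂ = 568
river cycle of f (length 6): (-9, 10, 13), (13, 16, -6), (-6, 20, 7), (7, 22, -3), (-3, 20, 14), (14, 8, -9)
river cycle of g (length 6): (-9, 8, 14), (14, 20, -3), (-3, 22, 7), (7, 20, -6), (-6, 16, 13), (13, 10, -9)
cycles differ ⇒ inequivalent

no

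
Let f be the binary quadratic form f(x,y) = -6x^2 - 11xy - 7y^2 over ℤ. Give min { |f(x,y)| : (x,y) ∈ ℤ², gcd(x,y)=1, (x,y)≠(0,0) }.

translate: b→-1 (≡11 mod 12), so (6,11,7)→(6,-1,2)
flip: (6,-1,2)→(2,1,6)
reduced (well bottom): (2,1,6) with a≤c, −a<b≤a
well minimum |f| = |-2| = 2 (negative-definite)

2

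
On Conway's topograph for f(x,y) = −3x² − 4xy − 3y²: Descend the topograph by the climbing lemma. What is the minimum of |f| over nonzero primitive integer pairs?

translate: b→-2 (≡4 mod 6), so (3,4,3)→(3,-2,2)
flip: (3,-2,2)→(2,2,3)
reduced (well bottom): (2,2,3) with a≤c, −a<b≤a
well minimum |f| = |-2| = 2 (negative-definite)

2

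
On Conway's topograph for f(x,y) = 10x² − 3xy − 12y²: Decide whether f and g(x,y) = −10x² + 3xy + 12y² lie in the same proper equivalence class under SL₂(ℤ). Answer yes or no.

D₁ = 489, D₂ = 489
river cycle of f (length 22): (-12, 3, 10), (10, 17, -5), (-5, 13, 16), (16, 19, -2), (-2, 21, 6), (6, 15, -11), (-11, 7, 10), (10, 13, -8), (-8, 19, 4), (4, 21, -3), … (12 more)
river cycle of g (length 22): (12, 21, -1), (-1, 21, 12), (12, 3, -10), (-10, 17, 5), (5, 13, -16), (-16, 19, 2), (2, 21, -6), (-6, 15, 11), (11, 7, -10), (-10, 13, 8), … (12 more)
cycles differ ⇒ inequivalent

no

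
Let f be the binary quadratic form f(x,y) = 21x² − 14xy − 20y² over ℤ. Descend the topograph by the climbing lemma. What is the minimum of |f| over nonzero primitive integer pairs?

descent: ρ → (-20,14,21)  [lands on river]
river: ρ → (21,28,-13)
river: ρ → (-13,24,25)
river: ρ → (25,26,-12)
river: ρ → (-12,22,29)
river: ρ → (29,36,-5)
river: ρ → (-5,34,36)
river: ρ → (36,38,-3)
river: ρ → (-3,40,23)
river: ρ → (23,6,-20)
river: ρ → (-20,34,9)
river: ρ → (9,38,-12)
river: ρ → (-12,34,15)
river: ρ → (15,26,-20)
closes: descent 1, river 14
min |a| on river = 3

3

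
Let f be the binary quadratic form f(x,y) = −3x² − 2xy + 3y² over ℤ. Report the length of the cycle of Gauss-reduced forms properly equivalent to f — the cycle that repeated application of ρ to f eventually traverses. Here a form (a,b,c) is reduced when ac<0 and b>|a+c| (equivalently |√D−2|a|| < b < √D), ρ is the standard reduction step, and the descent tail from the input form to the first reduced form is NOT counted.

D = 40, ⌊√D⌋ = 6
descent: ρ → (3,2,-3)  [lands on river]
river: ρ → (-3,4,2)
river: ρ → (2,4,-3)
river: ρ → (-3,2,3)
river: ρ → (3,4,-2)
river: ρ → (-2,4,3)
ρ-cycle length = 6 (tail of 1 descent step not counted)

6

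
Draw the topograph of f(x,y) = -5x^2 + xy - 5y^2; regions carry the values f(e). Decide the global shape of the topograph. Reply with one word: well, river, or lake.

D = b²−4ac = 1² − 4·(-5)·(-5) = -99
D < 0 ⇒ definite ⇒ every region one sign ⇒ single well

well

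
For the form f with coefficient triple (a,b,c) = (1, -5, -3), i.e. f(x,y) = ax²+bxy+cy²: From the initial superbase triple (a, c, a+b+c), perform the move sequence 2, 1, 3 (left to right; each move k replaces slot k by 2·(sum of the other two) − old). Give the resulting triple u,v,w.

start (1,-3,-7) = (f(1,0),f(0,1),f(1,1))
replace slot 2: 2·(1+(-7)) − (-3) = -9 → (1,-9,-7)
replace slot 1: 2·((-9)+(-7)) − 1 = -33 → (-33,-9,-7)
replace slot 3: 2·((-33)+(-9)) − (-7) = -77 → (-33,-9,-77)

-33,-9,-77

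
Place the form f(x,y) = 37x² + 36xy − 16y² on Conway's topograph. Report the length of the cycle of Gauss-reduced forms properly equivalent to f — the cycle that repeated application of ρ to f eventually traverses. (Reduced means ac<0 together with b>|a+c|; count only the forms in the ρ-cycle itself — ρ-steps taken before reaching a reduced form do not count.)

D = 3664, ⌊√D⌋ = 60
river: ρ → (-16,60,1)
river: ρ → (1,60,-16)
river: ρ → (-16,36,37)
river: ρ → (37,38,-15)
river: ρ → (-15,52,16)
river: ρ → (16,44,-27)
river: ρ → (-27,10,33)
river: ρ → (33,56,-4)
river: ρ → (-4,56,33)
river: ρ → (33,10,-27)
river: ρ → (-27,44,16)
river: ρ → (16,52,-15)
river: ρ → (-15,38,37)
river: ρ → (37,36,-16)
ρ-cycle length = 14 (tail of 0 descent steps not counted)

14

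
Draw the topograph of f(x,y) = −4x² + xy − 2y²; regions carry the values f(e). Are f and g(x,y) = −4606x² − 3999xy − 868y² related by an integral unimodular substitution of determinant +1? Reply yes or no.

D₁ = -31, D₂ = -31
f is negative-definite; reduce −f:
−f: flip: (4,-1,2)→(2,1,4)
−f: reduced (well bottom): (2,1,4) with a≤c, −a<b≤a
flip sign back: reduced form of f is (-2,-1,-4)
g is negative-definite; reduce −g:
−g: flip: (4606,3999,868)→(868,-3999,4606)
−g: translate: b→-527 (≡-3999 mod 1736), so (868,-3999,4606)→(868,-527,80)
−g: flip: (868,-527,80)→(80,527,868)
−g: translate: b→47 (≡527 mod 160), so (80,527,868)→(80,47,7)
−g: flip: (80,47,7)→(7,-47,80)
−g: translate: b→-5 (≡-47 mod 14), so (7,-47,80)→(7,-5,2)
−g: flip: (7,-5,2)→(2,5,7)
−g: translate: b→1 (≡5 mod 4), so (2,5,7)→(2,1,4)
−g: reduced (well bottom): (2,1,4) with a≤c, −a<b≤a
flip sign back: reduced form of g is (-2,-1,-4)
reduced forms (-2, -1, -4) vs (-2, -1, -4) ⇒ equivalent

yes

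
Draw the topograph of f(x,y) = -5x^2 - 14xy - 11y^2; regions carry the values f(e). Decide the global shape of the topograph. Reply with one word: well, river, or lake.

D = b²−4ac = (-14)² − 4·(-5)·(-11) = -24
D < 0 ⇒ definite ⇒ every region one sign ⇒ single well

well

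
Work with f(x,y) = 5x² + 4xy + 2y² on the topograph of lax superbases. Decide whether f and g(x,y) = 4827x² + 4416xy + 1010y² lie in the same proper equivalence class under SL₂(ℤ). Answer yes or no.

D₁ = -24, D₂ = -24
f: flip: (5,4,2)→(2,-4,5)
f: translate: b→0 (≡-4 mod 4), so (2,-4,5)→(2,0,3)
f: reduced (well bottom): (2,0,3) with a≤c, −a<b≤a
g: flip: (4827,4416,1010)→(1010,-4416,4827)
g: translate: b→-376 (≡-4416 mod 2020), so (1010,-4416,4827)→(1010,-376,35)
g: flip: (1010,-376,35)→(35,376,1010)
g: translate: b→26 (≡376 mod 70), so (35,376,1010)→(35,26,5)
g: flip: (35,26,5)→(5,-26,35)
g: translate: b→4 (≡-26 mod 10), so (5,-26,35)→(5,4,2)
g: flip: (5,4,2)→(2,-4,5)
g: translate: b→0 (≡-4 mod 4), so (2,-4,5)→(2,0,3)
g: reduced (well bottom): (2,0,3) with a≤c, −a<b≤a
reduced forms (2, 0, 3) vs (2, 0, 3) ⇒ equivalent

yes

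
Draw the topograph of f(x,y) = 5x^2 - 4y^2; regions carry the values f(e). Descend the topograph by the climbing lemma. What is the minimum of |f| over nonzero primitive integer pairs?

descent: ρ → (-4,8,1)  [lands on river]
river: ρ → (1,8,-4)
closes: descent 1, river 2
min |a| on river = 1

1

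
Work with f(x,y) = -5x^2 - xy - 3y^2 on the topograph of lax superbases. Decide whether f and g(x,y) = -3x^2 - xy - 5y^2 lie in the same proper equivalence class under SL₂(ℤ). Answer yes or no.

D₁ = -59, D₂ = -59
f is negative-definite; reduce −f:
−f: flip: (5,1,3)→(3,-1,5)
−f: reduced (well bottom): (3,-1,5) with a≤c, −a<b≤a
flip sign back: reduced form of f is (-3,1,-5)
g is negative-definite; reduce −g:
−g: reduced (well bottom): (3,1,5) with a≤c, −a<b≤a
flip sign back: reduced form of g is (-3,-1,-5)
reduced forms (-3, 1, -5) vs (-3, -1, -5) ⇒ inequivalent

no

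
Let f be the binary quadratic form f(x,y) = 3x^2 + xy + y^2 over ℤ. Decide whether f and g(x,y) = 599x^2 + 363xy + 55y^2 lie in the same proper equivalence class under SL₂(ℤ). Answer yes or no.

D₁ = -11, D₂ = -11
f: flip: (3,1,1)→(1,-1,3)
f: translate: b→1 (≡-1 mod 2), so (1,-1,3)→(1,1,3)
f: reduced (well bottom): (1,1,3) with a≤c, −a<b≤a
g: flip: (599,363,55)→(55,-363,599)
g: translate: b→-33 (≡-363 mod 110), so (55,-363,599)→(55,-33,5)
g: flip: (55,-33,5)→(5,33,55)
g: translate: b→3 (≡33 mod 10), so (5,33,55)→(5,3,1)
g: flip: (5,3,1)→(1,-3,5)
g: translate: b→1 (≡-3 mod 2), so (1,-3,5)→(1,1,3)
g: reduced (well bottom): (1,1,3) with a≤c, −a<b≤a
reduced forms (1, 1, 3) vs (1, 1, 3) ⇒ equivalent

yes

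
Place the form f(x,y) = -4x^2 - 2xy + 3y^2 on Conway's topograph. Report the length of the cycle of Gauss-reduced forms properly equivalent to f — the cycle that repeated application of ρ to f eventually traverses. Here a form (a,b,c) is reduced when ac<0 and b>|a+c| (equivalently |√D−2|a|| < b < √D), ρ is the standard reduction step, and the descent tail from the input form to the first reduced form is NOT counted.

D = 52, ⌊√D⌋ = 7
descent: ρ → (3,2,-4)  [lands on river]
river: ρ → (-4,6,1)
river: ρ → (1,6,-4)
river: ρ → (-4,2,3)
river: ρ → (3,4,-3)
river: ρ → (-3,2,4)
river: ρ → (4,6,-1)
river: ρ → (-1,6,4)
river: ρ → (4,2,-3)
river: ρ → (-3,4,3)
ρ-cycle length = 10 (tail of 1 descent step not counted)

10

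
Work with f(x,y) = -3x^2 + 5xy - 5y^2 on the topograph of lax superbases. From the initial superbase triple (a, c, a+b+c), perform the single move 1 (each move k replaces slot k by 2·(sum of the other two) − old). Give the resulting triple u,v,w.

start (-3,-5,-3) = (f(1,0),f(0,1),f(1,1))
replace slot 1: 2·((-5)+(-3)) − (-3) = -13 → (-13,-5,-3)

-13,-5,-3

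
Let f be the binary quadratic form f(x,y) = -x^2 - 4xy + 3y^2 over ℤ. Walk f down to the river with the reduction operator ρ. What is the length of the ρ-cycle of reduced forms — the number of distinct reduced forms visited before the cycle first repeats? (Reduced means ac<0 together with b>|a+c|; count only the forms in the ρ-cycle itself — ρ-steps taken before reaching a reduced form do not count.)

D = 28, ⌊√D⌋ = 5
descent: ρ → (3,4,-1)  [lands on river]
river: ρ → (-1,4,3)
river: ρ → (3,2,-2)
river: ρ → (-2,2,3)
ρ-cycle length = 4 (tail of 1 descent step not counted)

4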